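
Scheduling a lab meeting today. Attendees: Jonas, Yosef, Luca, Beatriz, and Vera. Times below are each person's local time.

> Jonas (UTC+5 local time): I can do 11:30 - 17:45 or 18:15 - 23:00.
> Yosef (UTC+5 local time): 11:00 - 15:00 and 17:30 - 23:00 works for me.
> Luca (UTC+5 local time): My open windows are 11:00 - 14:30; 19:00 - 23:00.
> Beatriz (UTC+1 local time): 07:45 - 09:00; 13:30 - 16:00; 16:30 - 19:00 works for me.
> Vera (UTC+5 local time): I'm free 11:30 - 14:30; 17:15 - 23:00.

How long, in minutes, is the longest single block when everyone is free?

Jonas in UTC: 06:30-12:45, 13:15-18:00 (subtract 5h to convert from UTC+5).
Yosef in UTC: 06:00-10:00, 12:30-18:00 (subtract 5h to convert from UTC+5).
Luca in UTC: 06:00-09:30, 14:00-18:00 (subtract 5h to convert from UTC+5).
Beatriz in UTC: 06:45-08:00, 12:30-15:00, 15:30-18:00 (subtract 1h to convert from UTC+1).
Vera in UTC: 06:30-09:30, 12:15-18:00 (subtract 5h to convert from UTC+5).
Jonas ∩ Yosef: 06:30-10:00, 12:30-12:45, 13:15-18:00.
Jonas ∩ Yosef ∩ Luca: 06:30-09:30, 14:00-18:00.
Jonas ∩ Yosef ∩ Luca ∩ Beatriz: 06:45-08:00, 14:00-15:00, 15:30-18:00.
Jonas ∩ Yosef ∩ Luca ∩ Beatriz ∩ Vera: 06:45-08:00, 14:00-15:00, 15:30-18:00.
The longest is 15:30-18:00 at 150 minutes.

150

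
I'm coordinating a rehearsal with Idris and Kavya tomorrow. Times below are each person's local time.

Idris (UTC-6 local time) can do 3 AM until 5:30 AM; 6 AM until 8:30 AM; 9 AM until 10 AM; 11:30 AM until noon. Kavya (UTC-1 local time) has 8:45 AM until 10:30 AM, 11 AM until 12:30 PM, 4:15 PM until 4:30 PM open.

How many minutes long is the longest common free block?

Idris in UTC: 09:00-11:30, 12:00-14:30, 15:00-16:00, 17:30-18:00 (add 6h to convert from UTC-6).
Kavya in UTC: 09:45-11:30, 12:00-13:30, 17:15-17:30 (add 1h to convert from UTC-1).
Idris ∩ Kavya: 09:45-11:30, 12:00-13:30.
The longest is 09:45-11:30 at 105 minutes.

105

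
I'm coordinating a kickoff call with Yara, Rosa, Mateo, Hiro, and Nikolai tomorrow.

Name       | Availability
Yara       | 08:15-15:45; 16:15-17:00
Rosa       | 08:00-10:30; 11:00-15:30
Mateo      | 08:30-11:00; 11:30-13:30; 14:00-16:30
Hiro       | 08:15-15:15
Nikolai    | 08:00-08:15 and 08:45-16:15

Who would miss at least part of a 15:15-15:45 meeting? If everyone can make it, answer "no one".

Hiro, Rosa

Yara: free for 15:15-15:45. Rosa: not fully free for 15:15-15:45. Mateo: free for 15:15-15:45. Hiro: not fully free for 15:15-15:45. Nikolai: free for 15:15-15:45.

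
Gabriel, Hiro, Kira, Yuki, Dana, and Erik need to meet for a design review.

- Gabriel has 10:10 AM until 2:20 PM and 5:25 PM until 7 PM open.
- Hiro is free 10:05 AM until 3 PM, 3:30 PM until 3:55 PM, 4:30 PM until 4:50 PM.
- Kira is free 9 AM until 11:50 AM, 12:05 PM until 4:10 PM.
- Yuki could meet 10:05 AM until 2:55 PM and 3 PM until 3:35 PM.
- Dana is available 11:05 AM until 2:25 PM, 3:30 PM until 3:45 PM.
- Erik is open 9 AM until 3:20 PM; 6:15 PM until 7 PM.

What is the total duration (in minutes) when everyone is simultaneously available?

180

Gabriel ∩ Hiro: 10:10-14:20.
Gabriel ∩ Hiro ∩ Kira: 10:10-11:50, 12:05-14:20.
Gabriel ∩ Hiro ∩ Kira ∩ Yuki: 10:10-11:50, 12:05-14:20.
Gabriel ∩ Hiro ∩ Kira ∩ Yuki ∩ Dana: 11:05-11:50, 12:05-14:20.
Gabriel ∩ Hiro ∩ Kira ∩ Yuki ∩ Dana ∩ Erik: 11:05-11:50, 12:05-14:20.
So the common availability across everyone is 11:05-11:50, 12:05-14:20.
Summing the common windows: 45 + 135 = 180 minutes.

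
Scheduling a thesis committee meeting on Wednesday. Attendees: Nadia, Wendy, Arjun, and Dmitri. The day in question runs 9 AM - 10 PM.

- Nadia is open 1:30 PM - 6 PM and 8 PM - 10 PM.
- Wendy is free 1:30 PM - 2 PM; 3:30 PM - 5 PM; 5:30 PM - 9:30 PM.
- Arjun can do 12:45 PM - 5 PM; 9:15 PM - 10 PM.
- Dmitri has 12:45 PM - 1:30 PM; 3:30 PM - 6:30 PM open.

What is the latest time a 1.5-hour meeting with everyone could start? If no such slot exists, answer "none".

15:30

Nadia ∩ Wendy: 13:30-14:00, 15:30-17:00, 17:30-18:00, 20:00-21:30.
Nadia ∩ Wendy ∩ Arjun: 13:30-14:00, 15:30-17:00, 21:15-21:30.
Nadia ∩ Wendy ∩ Arjun ∩ Dmitri: 15:30-17:00.
The last common window of at least 90 minutes is 15:30-17:00; a 90-minute meeting can start as late as 15:30 and still end by 17:00.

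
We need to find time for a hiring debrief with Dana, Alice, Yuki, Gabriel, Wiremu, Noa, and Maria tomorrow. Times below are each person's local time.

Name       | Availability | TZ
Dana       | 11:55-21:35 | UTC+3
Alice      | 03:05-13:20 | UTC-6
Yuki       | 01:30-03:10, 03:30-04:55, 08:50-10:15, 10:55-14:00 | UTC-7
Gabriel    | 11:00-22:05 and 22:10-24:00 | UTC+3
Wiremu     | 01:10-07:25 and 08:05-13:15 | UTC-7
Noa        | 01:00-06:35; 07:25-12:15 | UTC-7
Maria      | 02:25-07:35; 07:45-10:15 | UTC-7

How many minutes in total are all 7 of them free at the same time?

Dana in UTC: 08:55-18:35 (subtract 3h to convert from UTC+3).
Alice in UTC: 09:05-19:20 (add 6h to convert from UTC-6).
Yuki in UTC: 08:30-10:10, 10:30-11:55, 15:50-17:15, 17:55-21:00 (add 7h to convert from UTC-7).
Gabriel in UTC: 08:00-19:05, 19:10-21:00 (subtract 3h to convert from UTC+3).
Wiremu in UTC: 08:10-14:25, 15:05-20:15 (add 7h to convert from UTC-7).
Noa in UTC: 08:00-13:35, 14:25-19:15 (add 7h to convert from UTC-7).
Maria in UTC: 09:25-14:35, 14:45-17:15 (add 7h to convert from UTC-7).
Dana ∩ Alice: 09:05-18:35.
Dana ∩ Alice ∩ Yuki: 09:05-10:10, 10:30-11:55, 15:50-17:15, 17:55-18:35.
Dana ∩ Alice ∩ Yuki ∩ Gabriel: 09:05-10:10, 10:30-11:55, 15:50-17:15, 17:55-18:35.
Dana ∩ Alice ∩ Yuki ∩ Gabriel ∩ Wiremu: 09:05-10:10, 10:30-11:55, 15:50-17:15, 17:55-18:35.
Dana ∩ Alice ∩ Yuki ∩ Gabriel ∩ Wiremu ∩ Noa: 09:05-10:10, 10:30-11:55, 15:50-17:15, 17:55-18:35.
Dana ∩ Alice ∩ Yuki ∩ Gabriel ∩ Wiremu ∩ Noa ∩ Maria: 09:25-10:10, 10:30-11:55, 15:50-17:15.
Summing the common windows: 45 + 85 + 85 = 215 minutes.

215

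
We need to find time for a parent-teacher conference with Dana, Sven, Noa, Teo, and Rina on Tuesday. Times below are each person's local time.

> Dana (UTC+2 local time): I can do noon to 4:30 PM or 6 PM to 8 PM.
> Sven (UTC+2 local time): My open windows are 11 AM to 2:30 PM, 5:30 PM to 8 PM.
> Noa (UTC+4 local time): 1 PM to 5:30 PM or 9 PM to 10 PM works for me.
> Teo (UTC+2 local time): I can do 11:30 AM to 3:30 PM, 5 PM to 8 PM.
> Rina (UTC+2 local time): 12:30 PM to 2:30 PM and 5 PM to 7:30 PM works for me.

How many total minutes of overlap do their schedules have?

Dana in UTC: 10:00-14:30, 16:00-18:00 (subtract 2h to convert from UTC+2).
Sven in UTC: 09:00-12:30, 15:30-18:00 (subtract 2h to convert from UTC+2).
Noa in UTC: 09:00-13:30, 17:00-18:00 (subtract 4h to convert from UTC+4).
Teo in UTC: 09:30-13:30, 15:00-18:00 (subtract 2h to convert from UTC+2).
Rina in UTC: 10:30-12:30, 15:00-17:30 (subtract 2h to convert from UTC+2).
Dana ∩ Sven: 10:00-12:30, 16:00-18:00.
Dana ∩ Sven ∩ Noa: 10:00-12:30, 17:00-18:00.
Dana ∩ Sven ∩ Noa ∩ Teo: 10:00-12:30, 17:00-18:00.
Dana ∩ Sven ∩ Noa ∩ Teo ∩ Rina: 10:30-12:30, 17:00-17:30.
Summing the common windows: 120 + 30 = 150 minutes.

150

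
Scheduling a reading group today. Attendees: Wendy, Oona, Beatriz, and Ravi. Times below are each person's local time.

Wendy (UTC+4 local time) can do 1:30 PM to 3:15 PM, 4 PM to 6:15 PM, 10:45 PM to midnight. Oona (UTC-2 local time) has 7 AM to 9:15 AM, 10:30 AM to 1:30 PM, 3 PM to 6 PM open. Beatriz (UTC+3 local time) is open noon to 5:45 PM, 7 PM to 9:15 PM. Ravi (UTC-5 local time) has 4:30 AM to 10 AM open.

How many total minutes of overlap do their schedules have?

Wendy in UTC: 09:30-11:15, 12:00-14:15, 18:45-20:00 (subtract 4h to convert from UTC+4).
Oona in UTC: 09:00-11:15, 12:30-15:30, 17:00-20:00 (add 2h to convert from UTC-2).
Beatriz in UTC: 09:00-14:45, 16:00-18:15 (subtract 3h to convert from UTC+3).
Ravi in UTC: 09:30-15:00 (add 5h to convert from UTC-5).
Wendy ∩ Oona: 09:30-11:15, 12:30-14:15, 18:45-20:00.
Wendy ∩ Oona ∩ Beatriz: 09:30-11:15, 12:30-14:15.
Wendy ∩ Oona ∩ Beatriz ∩ Ravi: 09:30-11:15, 12:30-14:15.
Summing the common windows: 105 + 105 = 210 minutes.

210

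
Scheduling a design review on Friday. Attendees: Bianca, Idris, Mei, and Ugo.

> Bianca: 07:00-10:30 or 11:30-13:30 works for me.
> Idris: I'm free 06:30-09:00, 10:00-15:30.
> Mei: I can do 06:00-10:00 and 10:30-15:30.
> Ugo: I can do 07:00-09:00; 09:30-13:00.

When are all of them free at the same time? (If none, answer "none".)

07:00-09:00, 11:30-13:00

Bianca ∩ Idris: 07:00-09:00, 10:00-10:30, 11:30-13:30.
Bianca ∩ Idris ∩ Mei: 07:00-09:00, 11:30-13:30.
Bianca ∩ Idris ∩ Mei ∩ Ugo: 07:00-09:00, 11:30-13:00.
So the common availability across everyone is 07:00-09:00, 11:30-13:00.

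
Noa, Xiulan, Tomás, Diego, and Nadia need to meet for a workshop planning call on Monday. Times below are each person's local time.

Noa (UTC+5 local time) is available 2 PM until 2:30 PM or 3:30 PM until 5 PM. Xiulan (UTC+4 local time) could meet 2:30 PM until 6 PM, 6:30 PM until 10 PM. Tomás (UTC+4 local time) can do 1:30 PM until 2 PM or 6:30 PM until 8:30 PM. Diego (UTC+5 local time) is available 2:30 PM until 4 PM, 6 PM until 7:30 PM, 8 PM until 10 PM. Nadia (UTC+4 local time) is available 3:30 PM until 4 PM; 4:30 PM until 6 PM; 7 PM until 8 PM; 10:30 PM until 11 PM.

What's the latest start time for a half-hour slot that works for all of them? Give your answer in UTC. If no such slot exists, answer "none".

none

Noa in UTC: 09:00-09:30, 10:30-12:00 (subtract 5h to convert from UTC+5).
Xiulan in UTC: 10:30-14:00, 14:30-18:00 (subtract 4h to convert from UTC+4).
Tomás in UTC: 09:30-10:00, 14:30-16:30 (subtract 4h to convert from UTC+4).
Diego in UTC: 09:30-11:00, 13:00-14:30, 15:00-17:00 (subtract 5h to convert from UTC+5).
Nadia in UTC: 11:30-12:00, 12:30-14:00, 15:00-16:00, 18:30-19:00 (subtract 4h to convert from UTC+4).
Noa ∩ Xiulan: 10:30-12:00.
Noa ∩ Xiulan ∩ Tomás: ∅.
Noa ∩ Xiulan ∩ Tomás ∩ Diego: ∅.
Noa ∩ Xiulan ∩ Tomás ∩ Diego ∩ Nadia: ∅.
There is no time when everyone is free.
No common window is at least 30 minutes long.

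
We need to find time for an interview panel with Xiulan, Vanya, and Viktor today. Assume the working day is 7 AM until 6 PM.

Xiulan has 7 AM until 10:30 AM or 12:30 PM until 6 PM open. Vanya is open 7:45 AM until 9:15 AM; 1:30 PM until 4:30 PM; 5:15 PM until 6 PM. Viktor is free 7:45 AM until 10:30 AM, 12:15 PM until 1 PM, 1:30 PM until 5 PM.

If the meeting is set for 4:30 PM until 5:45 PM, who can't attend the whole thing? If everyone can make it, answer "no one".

Xiulan: free for 16:30-17:45. Vanya: not fully free for 16:30-17:45. Viktor: not fully free for 16:30-17:45.

Vanya, Viktor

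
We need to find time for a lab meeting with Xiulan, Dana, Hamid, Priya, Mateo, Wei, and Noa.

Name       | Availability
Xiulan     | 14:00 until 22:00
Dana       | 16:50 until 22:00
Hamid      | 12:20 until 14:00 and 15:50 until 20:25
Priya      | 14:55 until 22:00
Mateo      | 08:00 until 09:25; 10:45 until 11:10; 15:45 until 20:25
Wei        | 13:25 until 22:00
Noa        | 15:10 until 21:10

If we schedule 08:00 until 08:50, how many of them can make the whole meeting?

Mateo can make the full 08:00-08:50 slot — that's 1.

1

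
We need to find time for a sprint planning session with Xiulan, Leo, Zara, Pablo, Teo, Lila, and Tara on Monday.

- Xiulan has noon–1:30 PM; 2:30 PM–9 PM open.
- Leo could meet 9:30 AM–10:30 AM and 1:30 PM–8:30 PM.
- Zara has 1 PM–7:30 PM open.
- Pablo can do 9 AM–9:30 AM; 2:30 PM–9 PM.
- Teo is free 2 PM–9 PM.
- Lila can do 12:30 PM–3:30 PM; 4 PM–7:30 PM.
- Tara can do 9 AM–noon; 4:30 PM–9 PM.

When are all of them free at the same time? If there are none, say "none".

16:30-19:30

Xiulan ∩ Leo: 14:30-20:30.
Xiulan ∩ Leo ∩ Zara: 14:30-19:30.
Xiulan ∩ Leo ∩ Zara ∩ Pablo: 14:30-19:30.
Xiulan ∩ Leo ∩ Zara ∩ Pablo ∩ Teo: 14:30-19:30.
Xiulan ∩ Leo ∩ Zara ∩ Pablo ∩ Teo ∩ Lila: 14:30-15:30, 16:00-19:30.
Xiulan ∩ Leo ∩ Zara ∩ Pablo ∩ Teo ∩ Lila ∩ Tara: 16:30-19:30.
Those are the intersection windows.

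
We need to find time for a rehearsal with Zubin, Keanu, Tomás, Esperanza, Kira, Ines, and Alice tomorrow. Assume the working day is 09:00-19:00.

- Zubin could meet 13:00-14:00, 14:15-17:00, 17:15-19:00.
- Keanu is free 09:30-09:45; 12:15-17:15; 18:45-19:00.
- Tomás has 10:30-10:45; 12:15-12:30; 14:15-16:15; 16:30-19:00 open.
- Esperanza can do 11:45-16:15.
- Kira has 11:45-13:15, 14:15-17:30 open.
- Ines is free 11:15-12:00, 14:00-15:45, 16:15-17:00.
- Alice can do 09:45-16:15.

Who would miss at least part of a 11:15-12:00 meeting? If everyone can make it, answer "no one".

Esperanza, Keanu, Kira, Tomás, Zubin

Zubin: not fully free for 11:15-12:00. Keanu: not fully free for 11:15-12:00. Tomás: not fully free for 11:15-12:00. Esperanza: not fully free for 11:15-12:00. Kira: not fully free for 11:15-12:00. Ines: free for 11:15-12:00. Alice: free for 11:15-12:00.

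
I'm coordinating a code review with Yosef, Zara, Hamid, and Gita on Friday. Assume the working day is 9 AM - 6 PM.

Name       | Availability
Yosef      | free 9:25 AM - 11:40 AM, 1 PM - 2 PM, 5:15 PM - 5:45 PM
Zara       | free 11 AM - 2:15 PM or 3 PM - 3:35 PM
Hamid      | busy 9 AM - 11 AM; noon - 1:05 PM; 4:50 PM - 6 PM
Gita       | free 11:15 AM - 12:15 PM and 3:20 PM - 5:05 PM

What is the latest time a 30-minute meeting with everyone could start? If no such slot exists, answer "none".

Yosef free: 09:25-11:40, 13:00-14:00, 17:15-17:45.
Zara free: 11:00-14:15, 15:00-15:35.
Hamid free: 11:00-12:00, 13:05-16:50 (invert busy blocks within the working day).
Gita free: 11:15-12:15, 15:20-17:05.
Yosef ∩ Zara: 11:00-11:40, 13:00-14:00.
Yosef ∩ Zara ∩ Hamid: 11:00-11:40, 13:05-14:00.
Yosef ∩ Zara ∩ Hamid ∩ Gita: 11:15-11:40.
No common window is at least 30 minutes long.

none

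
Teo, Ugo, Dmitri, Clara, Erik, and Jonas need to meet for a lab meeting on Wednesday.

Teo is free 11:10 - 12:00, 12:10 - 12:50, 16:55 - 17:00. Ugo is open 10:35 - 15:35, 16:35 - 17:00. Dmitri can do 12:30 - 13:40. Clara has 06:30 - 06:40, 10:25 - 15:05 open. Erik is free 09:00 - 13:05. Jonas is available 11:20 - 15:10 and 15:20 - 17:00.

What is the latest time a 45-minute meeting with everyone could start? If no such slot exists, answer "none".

Teo ∩ Ugo: 11:10-12:00, 12:10-12:50, 16:55-17:00.
Teo ∩ Ugo ∩ Dmitri: 12:30-12:50.
Teo ∩ Ugo ∩ Dmitri ∩ Clara: 12:30-12:50.
Teo ∩ Ugo ∩ Dmitri ∩ Clara ∩ Erik: 12:30-12:50.
Teo ∩ Ugo ∩ Dmitri ∩ Clara ∩ Erik ∩ Jonas: 12:30-12:50.
So the common availability across everyone is 12:30-12:50.
No common window is at least 45 minutes long.

none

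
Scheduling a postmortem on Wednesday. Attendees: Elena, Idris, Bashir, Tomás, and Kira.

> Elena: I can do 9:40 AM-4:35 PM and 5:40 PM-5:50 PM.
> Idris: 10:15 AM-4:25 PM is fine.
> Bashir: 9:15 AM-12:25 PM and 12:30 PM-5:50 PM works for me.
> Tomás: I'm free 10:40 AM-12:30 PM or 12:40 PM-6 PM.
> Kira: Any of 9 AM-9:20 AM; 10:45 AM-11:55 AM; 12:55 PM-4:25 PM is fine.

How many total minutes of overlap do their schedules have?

Elena ∩ Idris: 10:15-16:25.
Elena ∩ Idris ∩ Bashir: 10:15-12:25, 12:30-16:25.
Elena ∩ Idris ∩ Bashir ∩ Tomás: 10:40-12:25, 12:40-16:25.
Elena ∩ Idris ∩ Bashir ∩ Tomás ∩ Kira: 10:45-11:55, 12:55-16:25.
Summing the common windows: 70 + 210 = 280 minutes.

280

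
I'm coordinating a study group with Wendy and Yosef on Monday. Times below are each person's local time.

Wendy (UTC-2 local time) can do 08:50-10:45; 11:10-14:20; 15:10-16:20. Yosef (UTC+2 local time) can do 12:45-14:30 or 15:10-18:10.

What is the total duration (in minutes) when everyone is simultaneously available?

280

Wendy in UTC: 10:50-12:45, 13:10-16:20, 17:10-18:20 (add 2h to convert from UTC-2).
Yosef in UTC: 10:45-12:30, 13:10-16:10 (subtract 2h to convert from UTC+2).
Wendy ∩ Yosef: 10:50-12:30, 13:10-16:10.
Summing the common windows: 100 + 180 = 280 minutes.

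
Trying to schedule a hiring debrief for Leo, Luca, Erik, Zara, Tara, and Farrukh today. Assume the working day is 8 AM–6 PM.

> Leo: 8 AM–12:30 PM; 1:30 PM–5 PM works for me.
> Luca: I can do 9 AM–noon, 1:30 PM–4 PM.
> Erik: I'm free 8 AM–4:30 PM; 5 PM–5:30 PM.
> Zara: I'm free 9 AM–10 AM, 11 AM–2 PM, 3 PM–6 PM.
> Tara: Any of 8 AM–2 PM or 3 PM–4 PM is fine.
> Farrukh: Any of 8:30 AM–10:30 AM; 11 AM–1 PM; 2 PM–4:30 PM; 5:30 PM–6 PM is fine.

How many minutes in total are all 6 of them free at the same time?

Leo ∩ Luca: 09:00-12:00, 13:30-16:00.
Leo ∩ Luca ∩ Erik: 09:00-12:00, 13:30-16:00.
Leo ∩ Luca ∩ Erik ∩ Zara: 09:00-10:00, 11:00-12:00, 13:30-14:00, 15:00-16:00.
Leo ∩ Luca ∩ Erik ∩ Zara ∩ Tara: 09:00-10:00, 11:00-12:00, 13:30-14:00, 15:00-16:00.
Leo ∩ Luca ∩ Erik ∩ Zara ∩ Tara ∩ Farrukh: 09:00-10:00, 11:00-12:00, 15:00-16:00.
Summing the common windows: 60 + 60 + 60 = 180 minutes.

180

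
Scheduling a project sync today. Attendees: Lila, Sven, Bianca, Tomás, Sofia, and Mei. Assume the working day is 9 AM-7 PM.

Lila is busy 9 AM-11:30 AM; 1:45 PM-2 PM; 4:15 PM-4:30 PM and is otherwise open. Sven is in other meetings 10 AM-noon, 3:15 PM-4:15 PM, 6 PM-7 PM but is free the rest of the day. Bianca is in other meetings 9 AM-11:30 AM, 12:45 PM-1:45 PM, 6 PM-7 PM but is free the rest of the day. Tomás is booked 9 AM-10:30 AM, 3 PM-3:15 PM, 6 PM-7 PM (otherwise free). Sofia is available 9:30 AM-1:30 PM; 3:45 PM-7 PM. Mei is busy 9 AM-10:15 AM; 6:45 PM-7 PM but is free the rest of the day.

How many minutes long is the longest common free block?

Lila free: 11:30-13:45, 14:00-16:15, 16:30-19:00 (invert busy blocks within the working day).
Sven free: 09:00-10:00, 12:00-15:15, 16:15-18:00 (invert busy blocks within the working day).
Bianca free: 11:30-12:45, 13:45-18:00 (invert busy blocks within the working day).
Tomás free: 10:30-15:00, 15:15-18:00 (invert busy blocks within the working day).
Sofia free: 09:30-13:30, 15:45-19:00.
Mei free: 10:15-18:45 (invert busy blocks within the working day).
Lila ∩ Sven: 12:00-13:45, 14:00-15:15, 16:30-18:00.
Lila ∩ Sven ∩ Bianca: 12:00-12:45, 14:00-15:15, 16:30-18:00.
Lila ∩ Sven ∩ Bianca ∩ Tomás: 12:00-12:45, 14:00-15:00, 16:30-18:00.
Lila ∩ Sven ∩ Bianca ∩ Tomás ∩ Sofia: 12:00-12:45, 16:30-18:00.
Lila ∩ Sven ∩ Bianca ∩ Tomás ∩ Sofia ∩ Mei: 12:00-12:45, 16:30-18:00.
The longest is 16:30-18:00 at 90 minutes.

90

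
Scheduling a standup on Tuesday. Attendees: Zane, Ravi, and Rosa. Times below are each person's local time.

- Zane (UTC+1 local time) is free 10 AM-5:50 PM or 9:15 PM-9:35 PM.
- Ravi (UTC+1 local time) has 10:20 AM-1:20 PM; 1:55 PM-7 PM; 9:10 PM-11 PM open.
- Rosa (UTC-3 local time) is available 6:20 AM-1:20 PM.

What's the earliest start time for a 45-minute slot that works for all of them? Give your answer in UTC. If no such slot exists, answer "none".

Zane in UTC: 09:00-16:50, 20:15-20:35 (subtract 1h to convert from UTC+1).
Ravi in UTC: 09:20-12:20, 12:55-18:00, 20:10-22:00 (subtract 1h to convert from UTC+1).
Rosa in UTC: 09:20-16:20 (add 3h to convert from UTC-3).
Zane ∩ Ravi: 09:20-12:20, 12:55-16:50, 20:15-20:35.
Zane ∩ Ravi ∩ Rosa: 09:20-12:20, 12:55-16:20.
The first common window of at least 45 minutes is 09:20-12:20, so the earliest start is 09:20.

09:20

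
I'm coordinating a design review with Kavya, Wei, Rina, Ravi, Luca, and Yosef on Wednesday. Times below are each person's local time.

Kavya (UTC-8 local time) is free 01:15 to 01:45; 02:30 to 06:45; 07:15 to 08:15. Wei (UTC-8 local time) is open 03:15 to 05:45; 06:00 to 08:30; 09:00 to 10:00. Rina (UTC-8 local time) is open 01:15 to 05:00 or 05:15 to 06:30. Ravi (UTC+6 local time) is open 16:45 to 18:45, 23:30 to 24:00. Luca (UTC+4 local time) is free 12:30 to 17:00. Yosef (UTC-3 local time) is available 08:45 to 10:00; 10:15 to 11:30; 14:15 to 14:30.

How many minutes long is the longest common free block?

Kavya in UTC: 09:15-09:45, 10:30-14:45, 15:15-16:15 (add 8h to convert from UTC-8).
Wei in UTC: 11:15-13:45, 14:00-16:30, 17:00-18:00 (add 8h to convert from UTC-8).
Rina in UTC: 09:15-13:00, 13:15-14:30 (add 8h to convert from UTC-8).
Ravi in UTC: 10:45-12:45, 17:30-18:00 (subtract 6h to convert from UTC+6).
Luca in UTC: 08:30-13:00 (subtract 4h to convert from UTC+4).
Yosef in UTC: 11:45-13:00, 13:15-14:30, 17:15-17:30 (add 3h to convert from UTC-3).
Kavya ∩ Wei: 11:15-13:45, 14:00-14:45, 15:15-16:15.
Kavya ∩ Wei ∩ Rina: 11:15-13:00, 13:15-13:45, 14:00-14:30.
Kavya ∩ Wei ∩ Rina ∩ Ravi: 11:15-12:45.
Kavya ∩ Wei ∩ Rina ∩ Ravi ∩ Luca: 11:15-12:45.
Kavya ∩ Wei ∩ Rina ∩ Ravi ∩ Luca ∩ Yosef: 11:45-12:45.
The longest is 11:45-12:45 at 60 minutes.

60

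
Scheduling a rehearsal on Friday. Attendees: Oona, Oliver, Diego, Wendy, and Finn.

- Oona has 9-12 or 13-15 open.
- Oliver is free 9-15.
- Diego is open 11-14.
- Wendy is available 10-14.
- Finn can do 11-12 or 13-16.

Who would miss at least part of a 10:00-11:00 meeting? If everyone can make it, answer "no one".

Oona: free for 10:00-11:00. Oliver: free for 10:00-11:00. Diego: not fully free for 10:00-11:00. Wendy: free for 10:00-11:00. Finn: not fully free for 10:00-11:00.

Diego, Finn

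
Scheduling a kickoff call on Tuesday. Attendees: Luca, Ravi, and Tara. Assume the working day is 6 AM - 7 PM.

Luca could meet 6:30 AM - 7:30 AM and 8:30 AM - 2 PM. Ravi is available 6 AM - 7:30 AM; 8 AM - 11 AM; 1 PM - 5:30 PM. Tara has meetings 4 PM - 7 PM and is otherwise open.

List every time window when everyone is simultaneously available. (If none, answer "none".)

Luca free: 06:30-07:30, 08:30-14:00.
Ravi free: 06:00-07:30, 08:00-11:00, 13:00-17:30.
Tara free: 06:00-16:00 (invert busy blocks within the working day).
Luca ∩ Ravi: 06:30-07:30, 08:30-11:00, 13:00-14:00.
Luca ∩ Ravi ∩ Tara: 06:30-07:30, 08:30-11:00, 13:00-14:00.
Those are the intersection windows.

06:30-07:30, 08:30-11:00, 13:00-14:00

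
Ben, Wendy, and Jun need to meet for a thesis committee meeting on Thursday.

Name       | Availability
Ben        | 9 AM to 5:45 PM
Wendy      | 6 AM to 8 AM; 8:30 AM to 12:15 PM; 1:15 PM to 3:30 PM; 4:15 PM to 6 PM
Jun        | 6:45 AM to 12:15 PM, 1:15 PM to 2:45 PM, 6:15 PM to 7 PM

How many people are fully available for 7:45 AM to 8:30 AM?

Jun can make the full 07:45-08:30 slot — that's 1.

1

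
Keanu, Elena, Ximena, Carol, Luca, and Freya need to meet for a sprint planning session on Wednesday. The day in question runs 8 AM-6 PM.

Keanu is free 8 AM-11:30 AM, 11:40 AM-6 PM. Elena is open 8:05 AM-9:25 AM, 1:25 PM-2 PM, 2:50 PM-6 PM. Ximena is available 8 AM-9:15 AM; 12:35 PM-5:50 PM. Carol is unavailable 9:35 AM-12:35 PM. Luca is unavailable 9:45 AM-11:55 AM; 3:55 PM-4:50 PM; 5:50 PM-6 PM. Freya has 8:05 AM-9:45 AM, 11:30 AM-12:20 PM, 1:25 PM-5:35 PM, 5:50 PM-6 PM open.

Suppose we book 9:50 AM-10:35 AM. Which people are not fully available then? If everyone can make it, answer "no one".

Keanu free: 08:00-11:30, 11:40-18:00.
Elena free: 08:05-09:25, 13:25-14:00, 14:50-18:00.
Ximena free: 08:00-09:15, 12:35-17:50.
Carol free: 08:00-09:35, 12:35-18:00 (invert busy blocks within the working day).
Luca free: 08:00-09:45, 11:55-15:55, 16:50-17:50 (invert busy blocks within the working day).
Freya free: 08:05-09:45, 11:30-12:20, 13:25-17:35, 17:50-18:00.
Keanu: free for 09:50-10:35. Elena: not fully free for 09:50-10:35. Ximena: not fully free for 09:50-10:35. Carol: not fully free for 09:50-10:35. Luca: not fully free for 09:50-10:35. Freya: not fully free for 09:50-10:35.

Carol, Elena, Freya, Luca, Ximena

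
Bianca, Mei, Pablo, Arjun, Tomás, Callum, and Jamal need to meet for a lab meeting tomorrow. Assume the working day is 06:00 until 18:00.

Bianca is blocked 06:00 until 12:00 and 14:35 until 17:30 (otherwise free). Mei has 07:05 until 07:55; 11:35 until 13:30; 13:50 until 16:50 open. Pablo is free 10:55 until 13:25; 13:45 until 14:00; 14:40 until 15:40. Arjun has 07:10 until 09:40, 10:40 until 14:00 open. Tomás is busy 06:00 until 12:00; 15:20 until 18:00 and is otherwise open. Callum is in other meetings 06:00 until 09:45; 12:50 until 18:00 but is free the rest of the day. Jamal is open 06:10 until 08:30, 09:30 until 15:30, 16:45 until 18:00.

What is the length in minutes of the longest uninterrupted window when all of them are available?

Bianca free: 12:00-14:35, 17:30-18:00 (invert busy blocks within the working day).
Mei free: 07:05-07:55, 11:35-13:30, 13:50-16:50.
Pablo free: 10:55-13:25, 13:45-14:00, 14:40-15:40.
Arjun free: 07:10-09:40, 10:40-14:00.
Tomás free: 12:00-15:20 (invert busy blocks within the working day).
Callum free: 09:45-12:50 (invert busy blocks within the working day).
Jamal free: 06:10-08:30, 09:30-15:30, 16:45-18:00.
Bianca ∩ Mei: 12:00-13:30, 13:50-14:35.
Bianca ∩ Mei ∩ Pablo: 12:00-13:25, 13:50-14:00.
Bianca ∩ Mei ∩ Pablo ∩ Arjun: 12:00-13:25, 13:50-14:00.
Bianca ∩ Mei ∩ Pablo ∩ Arjun ∩ Tomás: 12:00-13:25, 13:50-14:00.
Bianca ∩ Mei ∩ Pablo ∩ Arjun ∩ Tomás ∩ Callum: 12:00-12:50.
Bianca ∩ Mei ∩ Pablo ∩ Arjun ∩ Tomás ∩ Callum ∩ Jamal: 12:00-12:50.
So the common availability across everyone is 12:00-12:50.
The longest is 12:00-12:50 at 50 minutes.

50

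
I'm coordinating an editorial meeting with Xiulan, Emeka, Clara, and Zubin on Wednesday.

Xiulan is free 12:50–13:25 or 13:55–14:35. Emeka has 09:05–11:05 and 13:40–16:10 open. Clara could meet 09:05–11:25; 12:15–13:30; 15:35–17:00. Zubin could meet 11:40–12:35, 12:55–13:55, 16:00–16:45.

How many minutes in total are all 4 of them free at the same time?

0

Xiulan ∩ Emeka: 13:55-14:35.
Xiulan ∩ Emeka ∩ Clara: ∅.
Xiulan ∩ Emeka ∩ Clara ∩ Zubin: ∅.
There is no time when everyone is free.
There is no common window, so the total is 0 minutes.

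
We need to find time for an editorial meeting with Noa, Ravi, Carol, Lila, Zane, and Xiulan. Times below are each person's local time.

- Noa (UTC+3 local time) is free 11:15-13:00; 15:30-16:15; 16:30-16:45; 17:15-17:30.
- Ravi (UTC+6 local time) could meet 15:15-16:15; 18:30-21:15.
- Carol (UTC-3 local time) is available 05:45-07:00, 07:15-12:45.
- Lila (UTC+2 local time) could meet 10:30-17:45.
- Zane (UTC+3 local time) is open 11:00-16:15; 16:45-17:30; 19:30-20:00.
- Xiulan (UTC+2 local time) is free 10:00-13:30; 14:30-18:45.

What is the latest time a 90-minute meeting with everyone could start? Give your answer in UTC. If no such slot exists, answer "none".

Noa in UTC: 08:15-10:00, 12:30-13:15, 13:30-13:45, 14:15-14:30 (subtract 3h to convert from UTC+3).
Ravi in UTC: 09:15-10:15, 12:30-15:15 (subtract 6h to convert from UTC+6).
Carol in UTC: 08:45-10:00, 10:15-15:45 (add 3h to convert from UTC-3).
Lila in UTC: 08:30-15:45 (subtract 2h to convert from UTC+2).
Zane in UTC: 08:00-13:15, 13:45-14:30, 16:30-17:00 (subtract 3h to convert from UTC+3).
Xiulan in UTC: 08:00-11:30, 12:30-16:45 (subtract 2h to convert from UTC+2).
Noa ∩ Ravi: 09:15-10:00, 12:30-13:15, 13:30-13:45, 14:15-14:30.
Noa ∩ Ravi ∩ Carol: 09:15-10:00, 12:30-13:15, 13:30-13:45, 14:15-14:30.
Noa ∩ Ravi ∩ Carol ∩ Lila: 09:15-10:00, 12:30-13:15, 13:30-13:45, 14:15-14:30.
Noa ∩ Ravi ∩ Carol ∩ Lila ∩ Zane: 09:15-10:00, 12:30-13:15, 14:15-14:30.
Noa ∩ Ravi ∩ Carol ∩ Lila ∩ Zane ∩ Xiulan: 09:15-10:00, 12:30-13:15, 14:15-14:30.
Those are the intersection windows.
No common window is at least 90 minutes long.

none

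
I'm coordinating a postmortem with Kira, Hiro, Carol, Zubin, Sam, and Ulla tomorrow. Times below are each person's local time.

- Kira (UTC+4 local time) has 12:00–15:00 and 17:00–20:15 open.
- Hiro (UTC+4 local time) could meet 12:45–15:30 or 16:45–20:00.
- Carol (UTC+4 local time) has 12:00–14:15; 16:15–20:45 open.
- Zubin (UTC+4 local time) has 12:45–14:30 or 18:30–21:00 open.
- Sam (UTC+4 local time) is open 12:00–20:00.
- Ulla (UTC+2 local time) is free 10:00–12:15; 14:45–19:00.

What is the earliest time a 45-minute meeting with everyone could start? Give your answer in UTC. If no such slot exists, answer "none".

Kira in UTC: 08:00-11:00, 13:00-16:15 (subtract 4h to convert from UTC+4).
Hiro in UTC: 08:45-11:30, 12:45-16:00 (subtract 4h to convert from UTC+4).
Carol in UTC: 08:00-10:15, 12:15-16:45 (subtract 4h to convert from UTC+4).
Zubin in UTC: 08:45-10:30, 14:30-17:00 (subtract 4h to convert from UTC+4).
Sam in UTC: 08:00-16:00 (subtract 4h to convert from UTC+4).
Ulla in UTC: 08:00-10:15, 12:45-17:00 (subtract 2h to convert from UTC+2).
Kira ∩ Hiro: 08:45-11:00, 13:00-16:00.
Kira ∩ Hiro ∩ Carol: 08:45-10:15, 13:00-16:00.
Kira ∩ Hiro ∩ Carol ∩ Zubin: 08:45-10:15, 14:30-16:00.
Kira ∩ Hiro ∩ Carol ∩ Zubin ∩ Sam: 08:45-10:15, 14:30-16:00.
Kira ∩ Hiro ∩ Carol ∩ Zubin ∩ Sam ∩ Ulla: 08:45-10:15, 14:30-16:00.
The first common window of at least 45 minutes is 08:45-10:15, so the earliest start is 08:45.

08:45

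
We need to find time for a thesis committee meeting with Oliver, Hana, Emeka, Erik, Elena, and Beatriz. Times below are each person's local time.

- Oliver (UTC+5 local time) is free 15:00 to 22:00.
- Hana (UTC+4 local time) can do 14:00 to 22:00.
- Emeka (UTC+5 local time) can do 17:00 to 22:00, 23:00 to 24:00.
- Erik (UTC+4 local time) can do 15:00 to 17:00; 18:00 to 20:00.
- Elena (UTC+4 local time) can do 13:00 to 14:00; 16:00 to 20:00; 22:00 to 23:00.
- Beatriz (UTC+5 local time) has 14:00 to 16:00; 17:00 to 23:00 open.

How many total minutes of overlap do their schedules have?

Oliver in UTC: 10:00-17:00 (subtract 5h to convert from UTC+5).
Hana in UTC: 10:00-18:00 (subtract 4h to convert from UTC+4).
Emeka in UTC: 12:00-17:00, 18:00-19:00 (subtract 5h to convert from UTC+5).
Erik in UTC: 11:00-13:00, 14:00-16:00 (subtract 4h to convert from UTC+4).
Elena in UTC: 09:00-10:00, 12:00-16:00, 18:00-19:00 (subtract 4h to convert from UTC+4).
Beatriz in UTC: 09:00-11:00, 12:00-18:00 (subtract 5h to convert from UTC+5).
Oliver ∩ Hana: 10:00-17:00.
Oliver ∩ Hana ∩ Emeka: 12:00-17:00.
Oliver ∩ Hana ∩ Emeka ∩ Erik: 12:00-13:00, 14:00-16:00.
Oliver ∩ Hana ∩ Emeka ∩ Erik ∩ Elena: 12:00-13:00, 14:00-16:00.
Oliver ∩ Hana ∩ Emeka ∩ Erik ∩ Elena ∩ Beatriz: 12:00-13:00, 14:00-16:00.
Summing the common windows: 60 + 120 = 180 minutes.

180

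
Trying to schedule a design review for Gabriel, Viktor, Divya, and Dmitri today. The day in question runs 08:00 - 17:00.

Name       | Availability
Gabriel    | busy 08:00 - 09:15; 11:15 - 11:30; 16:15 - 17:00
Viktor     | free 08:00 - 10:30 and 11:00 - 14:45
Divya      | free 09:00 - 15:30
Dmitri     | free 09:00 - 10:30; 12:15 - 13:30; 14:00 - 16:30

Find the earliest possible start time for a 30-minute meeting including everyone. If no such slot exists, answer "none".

Gabriel free: 09:15-11:15, 11:30-16:15 (invert busy blocks within the working day).
Viktor free: 08:00-10:30, 11:00-14:45.
Divya free: 09:00-15:30.
Dmitri free: 09:00-10:30, 12:15-13:30, 14:00-16:30.
Gabriel ∩ Viktor: 09:15-10:30, 11:00-11:15, 11:30-14:45.
Gabriel ∩ Viktor ∩ Divya: 09:15-10:30, 11:00-11:15, 11:30-14:45.
Gabriel ∩ Viktor ∩ Divya ∩ Dmitri: 09:15-10:30, 12:15-13:30, 14:00-14:45.
The first common window of at least 30 minutes is 09:15-10:30, so the earliest start is 09:15.

09:15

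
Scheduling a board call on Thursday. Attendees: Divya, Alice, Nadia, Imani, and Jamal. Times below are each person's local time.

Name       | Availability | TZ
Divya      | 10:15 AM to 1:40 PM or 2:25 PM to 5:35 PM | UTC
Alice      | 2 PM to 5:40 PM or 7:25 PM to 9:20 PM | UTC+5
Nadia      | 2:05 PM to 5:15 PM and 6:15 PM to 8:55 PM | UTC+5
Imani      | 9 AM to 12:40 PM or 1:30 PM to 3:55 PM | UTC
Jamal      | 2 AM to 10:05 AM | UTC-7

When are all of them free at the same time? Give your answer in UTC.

10:15-12:15, 14:25-15:55

Divya in UTC: 10:15-13:40, 14:25-17:35.
Alice in UTC: 09:00-12:40, 14:25-16:20 (subtract 5h to convert from UTC+5).
Nadia in UTC: 09:05-12:15, 13:15-15:55 (subtract 5h to convert from UTC+5).
Imani in UTC: 09:00-12:40, 13:30-15:55.
Jamal in UTC: 09:00-17:05 (add 7h to convert from UTC-7).
Divya ∩ Alice: 10:15-12:40, 14:25-16:20.
Divya ∩ Alice ∩ Nadia: 10:15-12:15, 14:25-15:55.
Divya ∩ Alice ∩ Nadia ∩ Imani: 10:15-12:15, 14:25-15:55.
Divya ∩ Alice ∩ Nadia ∩ Imani ∩ Jamal: 10:15-12:15, 14:25-15:55.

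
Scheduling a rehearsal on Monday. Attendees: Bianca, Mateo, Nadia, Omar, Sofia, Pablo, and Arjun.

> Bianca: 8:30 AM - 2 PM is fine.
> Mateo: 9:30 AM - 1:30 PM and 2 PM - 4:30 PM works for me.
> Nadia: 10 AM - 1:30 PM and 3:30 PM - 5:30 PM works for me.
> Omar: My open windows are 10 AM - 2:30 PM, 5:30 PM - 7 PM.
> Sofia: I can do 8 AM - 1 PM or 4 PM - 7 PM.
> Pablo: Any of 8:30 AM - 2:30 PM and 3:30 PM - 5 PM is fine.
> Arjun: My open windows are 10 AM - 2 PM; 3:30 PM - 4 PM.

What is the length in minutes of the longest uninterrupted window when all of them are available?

Bianca ∩ Mateo: 09:30-13:30.
Bianca ∩ Mateo ∩ Nadia: 10:00-13:30.
Bianca ∩ Mateo ∩ Nadia ∩ Omar: 10:00-13:30.
Bianca ∩ Mateo ∩ Nadia ∩ Omar ∩ Sofia: 10:00-13:00.
Bianca ∩ Mateo ∩ Nadia ∩ Omar ∩ Sofia ∩ Pablo: 10:00-13:00.
Bianca ∩ Mateo ∩ Nadia ∩ Omar ∩ Sofia ∩ Pablo ∩ Arjun: 10:00-13:00.
The longest is 10:00-13:00 at 180 minutes.

180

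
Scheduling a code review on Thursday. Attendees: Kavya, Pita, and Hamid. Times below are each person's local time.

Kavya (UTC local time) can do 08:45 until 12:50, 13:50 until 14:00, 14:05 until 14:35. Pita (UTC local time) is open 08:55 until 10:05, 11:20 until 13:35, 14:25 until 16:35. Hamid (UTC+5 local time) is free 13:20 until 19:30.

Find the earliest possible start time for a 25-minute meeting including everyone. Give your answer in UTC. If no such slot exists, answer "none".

Kavya in UTC: 08:45-12:50, 13:50-14:00, 14:05-14:35.
Pita in UTC: 08:55-10:05, 11:20-13:35, 14:25-16:35.
Hamid in UTC: 08:20-14:30 (subtract 5h to convert from UTC+5).
Kavya ∩ Pita: 08:55-10:05, 11:20-12:50, 14:25-14:35.
Kavya ∩ Pita ∩ Hamid: 08:55-10:05, 11:20-12:50, 14:25-14:30.
The first common window of at least 25 minutes is 08:55-10:05, so the earliest start is 08:55.

08:55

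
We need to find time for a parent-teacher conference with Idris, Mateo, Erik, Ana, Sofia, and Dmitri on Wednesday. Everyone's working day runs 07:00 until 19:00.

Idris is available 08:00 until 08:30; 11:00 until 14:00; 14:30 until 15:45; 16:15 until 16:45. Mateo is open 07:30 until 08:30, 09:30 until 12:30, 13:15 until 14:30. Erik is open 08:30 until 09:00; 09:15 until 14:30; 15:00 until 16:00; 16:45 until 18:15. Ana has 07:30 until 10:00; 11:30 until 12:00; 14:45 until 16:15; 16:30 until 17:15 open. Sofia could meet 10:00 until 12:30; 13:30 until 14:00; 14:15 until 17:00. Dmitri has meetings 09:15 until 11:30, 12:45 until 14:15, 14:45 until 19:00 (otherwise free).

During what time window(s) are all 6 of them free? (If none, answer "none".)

Idris free: 08:00-08:30, 11:00-14:00, 14:30-15:45, 16:15-16:45.
Mateo free: 07:30-08:30, 09:30-12:30, 13:15-14:30.
Erik free: 08:30-09:00, 09:15-14:30, 15:00-16:00, 16:45-18:15.
Ana free: 07:30-10:00, 11:30-12:00, 14:45-16:15, 16:30-17:15.
Sofia free: 10:00-12:30, 13:30-14:00, 14:15-17:00.
Dmitri free: 07:00-09:15, 11:30-12:45, 14:15-14:45 (invert busy blocks within the working day).
Idris ∩ Mateo: 08:00-08:30, 11:00-12:30, 13:15-14:00.
Idris ∩ Mateo ∩ Erik: 11:00-12:30, 13:15-14:00.
Idris ∩ Mateo ∩ Erik ∩ Ana: 11:30-12:00.
Idris ∩ Mateo ∩ Erik ∩ Ana ∩ Sofia: 11:30-12:00.
Idris ∩ Mateo ∩ Erik ∩ Ana ∩ Sofia ∩ Dmitri: 11:30-12:00.

11:30-12:00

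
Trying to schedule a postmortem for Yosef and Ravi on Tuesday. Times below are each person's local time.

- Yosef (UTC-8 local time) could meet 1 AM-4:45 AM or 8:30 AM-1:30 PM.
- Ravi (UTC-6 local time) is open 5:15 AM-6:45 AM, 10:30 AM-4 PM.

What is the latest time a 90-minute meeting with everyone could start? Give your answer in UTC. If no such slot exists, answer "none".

20:00

Yosef in UTC: 09:00-12:45, 16:30-21:30 (add 8h to convert from UTC-8).
Ravi in UTC: 11:15-12:45, 16:30-22:00 (add 6h to convert from UTC-6).
Yosef ∩ Ravi: 11:15-12:45, 16:30-21:30.
The last common window of at least 90 minutes is 16:30-21:30; a 90-minute meeting can start as late as 20:00 and still end by 21:30.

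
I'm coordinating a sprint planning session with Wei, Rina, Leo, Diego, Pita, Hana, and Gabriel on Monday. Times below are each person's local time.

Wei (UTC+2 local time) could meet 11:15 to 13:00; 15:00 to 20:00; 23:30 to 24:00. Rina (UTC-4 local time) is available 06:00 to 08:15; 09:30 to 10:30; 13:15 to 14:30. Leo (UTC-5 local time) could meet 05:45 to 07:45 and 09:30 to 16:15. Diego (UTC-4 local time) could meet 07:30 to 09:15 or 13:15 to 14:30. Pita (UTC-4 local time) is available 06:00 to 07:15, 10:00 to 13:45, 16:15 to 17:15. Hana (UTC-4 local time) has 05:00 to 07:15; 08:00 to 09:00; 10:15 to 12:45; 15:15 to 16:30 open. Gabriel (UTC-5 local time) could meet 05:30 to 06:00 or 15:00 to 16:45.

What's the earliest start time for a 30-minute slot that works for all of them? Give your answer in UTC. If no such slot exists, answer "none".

none

Wei in UTC: 09:15-11:00, 13:00-18:00, 21:30-22:00 (subtract 2h to convert from UTC+2).
Rina in UTC: 10:00-12:15, 13:30-14:30, 17:15-18:30 (add 4h to convert from UTC-4).
Leo in UTC: 10:45-12:45, 14:30-21:15 (add 5h to convert from UTC-5).
Diego in UTC: 11:30-13:15, 17:15-18:30 (add 4h to convert from UTC-4).
Pita in UTC: 10:00-11:15, 14:00-17:45, 20:15-21:15 (add 4h to convert from UTC-4).
Hana in UTC: 09:00-11:15, 12:00-13:00, 14:15-16:45, 19:15-20:30 (add 4h to convert from UTC-4).
Gabriel in UTC: 10:30-11:00, 20:00-21:45 (add 5h to convert from UTC-5).
Wei ∩ Rina: 10:00-11:00, 13:30-14:30, 17:15-18:00.
Wei ∩ Rina ∩ Leo: 10:45-11:00, 17:15-18:00.
Wei ∩ Rina ∩ Leo ∩ Diego: 17:15-18:00.
Wei ∩ Rina ∩ Leo ∩ Diego ∩ Pita: 17:15-17:45.
Wei ∩ Rina ∩ Leo ∩ Diego ∩ Pita ∩ Hana: ∅.
Wei ∩ Rina ∩ Leo ∩ Diego ∩ Pita ∩ Hana ∩ Gabriel: ∅.
There is no time when everyone is free.
No common window is at least 30 minutes long.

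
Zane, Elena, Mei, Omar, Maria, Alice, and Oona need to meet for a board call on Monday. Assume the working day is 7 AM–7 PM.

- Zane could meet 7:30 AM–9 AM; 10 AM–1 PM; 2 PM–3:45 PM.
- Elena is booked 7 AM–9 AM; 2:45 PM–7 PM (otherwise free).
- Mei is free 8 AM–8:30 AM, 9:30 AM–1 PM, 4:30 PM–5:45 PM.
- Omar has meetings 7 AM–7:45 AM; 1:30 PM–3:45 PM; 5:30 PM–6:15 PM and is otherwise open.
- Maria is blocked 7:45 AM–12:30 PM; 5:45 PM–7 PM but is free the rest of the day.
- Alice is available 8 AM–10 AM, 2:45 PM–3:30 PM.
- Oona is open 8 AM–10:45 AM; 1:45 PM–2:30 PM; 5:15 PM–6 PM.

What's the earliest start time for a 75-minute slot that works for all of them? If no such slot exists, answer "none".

none

Zane free: 07:30-09:00, 10:00-13:00, 14:00-15:45.
Elena free: 09:00-14:45 (invert busy blocks within the working day).
Mei free: 08:00-08:30, 09:30-13:00, 16:30-17:45.
Omar free: 07:45-13:30, 15:45-17:30, 18:15-19:00 (invert busy blocks within the working day).
Maria free: 07:00-07:45, 12:30-17:45 (invert busy blocks within the working day).
Alice free: 08:00-10:00, 14:45-15:30.
Oona free: 08:00-10:45, 13:45-14:30, 17:15-18:00.
Zane ∩ Elena: 10:00-13:00, 14:00-14:45.
Zane ∩ Elena ∩ Mei: 10:00-13:00.
Zane ∩ Elena ∩ Mei ∩ Omar: 10:00-13:00.
Zane ∩ Elena ∩ Mei ∩ Omar ∩ Maria: 12:30-13:00.
Zane ∩ Elena ∩ Mei ∩ Omar ∩ Maria ∩ Alice: ∅.
Zane ∩ Elena ∩ Mei ∩ Omar ∩ Maria ∩ Alice ∩ Oona: ∅.
There is no time when everyone is free.
No common window is at least 75 minutes long.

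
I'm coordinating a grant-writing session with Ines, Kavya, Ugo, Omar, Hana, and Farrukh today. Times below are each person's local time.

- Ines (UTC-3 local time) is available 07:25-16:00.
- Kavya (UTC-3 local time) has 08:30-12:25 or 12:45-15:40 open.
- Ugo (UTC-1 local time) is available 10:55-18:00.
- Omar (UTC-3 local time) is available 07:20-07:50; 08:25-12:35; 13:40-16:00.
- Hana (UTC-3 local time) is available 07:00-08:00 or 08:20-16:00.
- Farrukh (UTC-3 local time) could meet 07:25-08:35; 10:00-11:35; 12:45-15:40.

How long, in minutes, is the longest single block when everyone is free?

120

Ines in UTC: 10:25-19:00 (add 3h to convert from UTC-3).
Kavya in UTC: 11:30-15:25, 15:45-18:40 (add 3h to convert from UTC-3).
Ugo in UTC: 11:55-19:00 (add 1h to convert from UTC-1).
Omar in UTC: 10:20-10:50, 11:25-15:35, 16:40-19:00 (add 3h to convert from UTC-3).
Hana in UTC: 10:00-11:00, 11:20-19:00 (add 3h to convert from UTC-3).
Farrukh in UTC: 10:25-11:35, 13:00-14:35, 15:45-18:40 (add 3h to convert from UTC-3).
Ines ∩ Kavya: 11:30-15:25, 15:45-18:40.
Ines ∩ Kavya ∩ Ugo: 11:55-15:25, 15:45-18:40.
Ines ∩ Kavya ∩ Ugo ∩ Omar: 11:55-15:25, 16:40-18:40.
Ines ∩ Kavya ∩ Ugo ∩ Omar ∩ Hana: 11:55-15:25, 16:40-18:40.
Ines ∩ Kavya ∩ Ugo ∩ Omar ∩ Hana ∩ Farrukh: 13:00-14:35, 16:40-18:40.
The longest is 16:40-18:40 at 120 minutes.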